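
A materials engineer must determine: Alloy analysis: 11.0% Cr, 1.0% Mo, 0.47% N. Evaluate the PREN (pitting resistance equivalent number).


Apply the PREN formula: PREN = Cr + 3.3*Mo + 16*N
PREN = 11.0 + 3.3*1.0 + 16*0.47
PREN = 11.0 + 3.3 + 7.52 = 21.82

21.82


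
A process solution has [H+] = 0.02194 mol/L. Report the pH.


pH = −log10[H+]
pH = −log10(0.02194) = 1.66

1.66


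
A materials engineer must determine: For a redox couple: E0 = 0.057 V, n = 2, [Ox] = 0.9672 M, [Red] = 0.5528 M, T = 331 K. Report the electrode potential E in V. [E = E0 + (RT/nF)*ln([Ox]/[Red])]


Apply the Nernst equation: E = E0 + (RT/nF)*ln([Ox]/[Red])
Step 1: RT/nF = 8.314*331/(2*96485) = 0.01426094 V
Step 2: [Ox]/[Red] = 0.9672/0.5528 = 1.749638
Step 3: ln(1.749638) = 0.559409
Step 4: correction = 0.01426094 * 0.559409 = 0.008 V
E = 0.057 + 0.008 = 0.065 V

0.065 V


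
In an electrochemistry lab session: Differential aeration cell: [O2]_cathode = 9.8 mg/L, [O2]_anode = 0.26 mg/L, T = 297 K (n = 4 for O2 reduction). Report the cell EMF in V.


Apply the Nernst concentration-cell relation: E = (RT/nF)*ln(C_cathode/C_anode)
RT/nF = 8.314*297/(4*96485) = 0.00639804 V
ln(9.8/0.26) = 3.62946
E = 0.00639804 * 3.62946 = 0.02322 V

0.02322 V


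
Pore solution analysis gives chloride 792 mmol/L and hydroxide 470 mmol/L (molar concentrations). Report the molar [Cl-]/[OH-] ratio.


Threshold parameter = [Cl-] / [OH-] (molar basis; both in mmol/L, so units cancel)
Ratio = 792 / 470 = 1.69

1.69


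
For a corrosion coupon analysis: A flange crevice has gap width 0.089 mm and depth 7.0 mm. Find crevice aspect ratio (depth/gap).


Aspect ratio = depth / gap
Ratio = 7.0 / 0.089 = 78.7

78.7


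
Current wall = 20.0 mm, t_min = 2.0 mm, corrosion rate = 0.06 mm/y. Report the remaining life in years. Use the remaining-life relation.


Apply the remaining-life relation: RL = (t_current − t_min) / CR
RL = (20.0 − 2.0) / 0.06 = 18.0 / 0.06 = 300.0 years

300.0 years


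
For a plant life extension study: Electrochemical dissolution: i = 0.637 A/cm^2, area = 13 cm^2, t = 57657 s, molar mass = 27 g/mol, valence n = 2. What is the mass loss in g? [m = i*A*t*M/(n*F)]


Apply Faraday's law: m = i*A*t*M / (n*F)
Total charge passed Q = i*A*t = 0.637*13*57657 = 477457.617 C
m = Q*M/(n*F) = 477457.617*27/(2*96485) = 66.805 g

66.805 g


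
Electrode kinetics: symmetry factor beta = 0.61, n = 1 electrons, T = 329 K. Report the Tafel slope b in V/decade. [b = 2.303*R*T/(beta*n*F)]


Apply the Tafel slope relation: b = 2.303*R*T/(beta*n*F)
Numerator: 2.303 * 8.314 * 329 = 6299.41
Denominator: 0.61 * 1 * 96485 = 58855.85
b = 6299.41 / 58855.85 = 0.107 V/decade

0.107 V/decade


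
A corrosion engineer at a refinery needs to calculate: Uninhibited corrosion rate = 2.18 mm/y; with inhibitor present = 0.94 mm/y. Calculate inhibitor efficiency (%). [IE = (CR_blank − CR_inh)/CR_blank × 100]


Apply the inhibitor-efficiency definition: IE = (CR_blank − CR_inh)/CR_blank × 100
IE = (2.18 − 0.94) / 2.18 × 100
IE = 1.24 / 2.18 × 100 = 56.9 %

56.9 %


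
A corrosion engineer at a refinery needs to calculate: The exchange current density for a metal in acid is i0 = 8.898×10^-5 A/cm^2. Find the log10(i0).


i0 = 8.898×10^-5 A/cm^2
log10(i0) = -4.051

-4.051


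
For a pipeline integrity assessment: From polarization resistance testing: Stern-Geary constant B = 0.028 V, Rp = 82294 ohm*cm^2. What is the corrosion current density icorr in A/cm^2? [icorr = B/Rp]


Apply the Stern-Geary relation: icorr = B / Rp
icorr = 0.028 / 82294 = 3.402×10^-7 A/cm^2

3.402×10^-7 A/cm^2


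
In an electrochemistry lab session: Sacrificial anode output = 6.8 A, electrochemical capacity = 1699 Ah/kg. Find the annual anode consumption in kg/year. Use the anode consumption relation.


Annual consumption = current * hours per year / capacity
Rate = 6.8 * 8760 / 1699 = 35.1 kg/year

35.1 kg/year


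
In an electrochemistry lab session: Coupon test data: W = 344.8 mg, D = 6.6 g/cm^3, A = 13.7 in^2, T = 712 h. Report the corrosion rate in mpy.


Apply the mpy weight-loss relation: CR = 534 * W / (D * A * T)
Numerator: 534 * 344.8 = 184123.2
Denominator: 6.6 * 13.7 * 712 = 64379.04
CR = 184123.2 / 64379.04 = 2.86 mpy

2.86 mpy


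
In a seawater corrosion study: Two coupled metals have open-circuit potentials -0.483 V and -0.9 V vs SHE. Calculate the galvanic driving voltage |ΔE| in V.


Driving voltage is the absolute potential difference.
|ΔE| = |-0.483 − (-0.9)| = 0.417 V

0.417 V


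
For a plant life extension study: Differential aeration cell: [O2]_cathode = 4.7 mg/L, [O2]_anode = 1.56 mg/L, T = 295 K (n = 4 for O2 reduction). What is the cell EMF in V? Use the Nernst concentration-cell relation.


Apply the Nernst concentration-cell relation: E = (RT/nF)*ln(C_cathode/C_anode)
RT/nF = 8.314*295/(4*96485) = 0.00635495 V
ln(4.7/1.56) = 1.10288
E = 0.00635495 * 1.10288 = 0.00701 V

0.00701 V


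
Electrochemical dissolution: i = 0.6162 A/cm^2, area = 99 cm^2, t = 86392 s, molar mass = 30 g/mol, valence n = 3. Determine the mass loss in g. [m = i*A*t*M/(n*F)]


Apply Faraday's law: m = i*A*t*M / (n*F)
Total charge passed Q = i*A*t = 0.6162*99*86392 = 5270240.2896 C
m = Q*M/(n*F) = 5270240.2896*30/(3*96485) = 546.2238 g

546.2238 g


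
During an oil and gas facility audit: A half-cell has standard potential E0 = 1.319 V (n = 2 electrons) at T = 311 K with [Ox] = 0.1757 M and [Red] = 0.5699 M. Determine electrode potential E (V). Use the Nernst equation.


Apply the Nernst equation: E = E0 + (RT/nF)*ln([Ox]/[Red])
Step 1: RT/nF = 8.314*311/(2*96485) = 0.01339925 V
Step 2: [Ox]/[Red] = 0.1757/0.5699 = 0.3083
Step 3: ln(0.3083) = -1.176682
Step 4: correction = 0.01339925 * -1.176682 = -0.0158 V
E = 1.319 + -0.0158 = 1.3032 V

1.3032 V


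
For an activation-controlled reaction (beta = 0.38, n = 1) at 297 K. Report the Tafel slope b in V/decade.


Apply the Tafel slope relation: b = 2.303*R*T/(beta*n*F)
Numerator: 2.303 * 8.314 * 297 = 5686.7
Denominator: 0.38 * 1 * 96485 = 36664.3
b = 5686.7 / 36664.3 = 0.155 V/decade

0.155 V/decade


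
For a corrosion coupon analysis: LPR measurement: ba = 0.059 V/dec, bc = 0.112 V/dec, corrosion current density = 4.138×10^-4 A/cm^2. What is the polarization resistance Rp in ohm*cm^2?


Apply the Stern-Geary equation: Rp = ba*bc / (2.303*icorr*(ba+bc))
ba*bc = 0.059*0.112 = 0.006608
ba+bc = 0.171; 2.303*icorr*(ba+bc) = 2.303*4.138×10^-4*0.171 = 1.6295982×10^-4
Rp = 0.006608 / 1.6295982×10^-4 = 40.5 ohm*cm^2

40.5 ohm*cm^2


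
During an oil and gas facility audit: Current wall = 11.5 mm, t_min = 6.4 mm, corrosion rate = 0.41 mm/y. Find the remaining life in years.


Apply the remaining-life relation: RL = (t_current − t_min) / CR
RL = (11.5 − 6.4) / 0.41 = 5.1 / 0.41 = 12.4 years

12.4 years


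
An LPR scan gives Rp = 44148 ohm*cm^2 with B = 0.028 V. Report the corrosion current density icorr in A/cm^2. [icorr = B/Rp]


Apply the Stern-Geary relation: icorr = B / Rp
icorr = 0.028 / 44148 = 6.342×10^-7 A/cm^2

6.342×10^-7 A/cm^2


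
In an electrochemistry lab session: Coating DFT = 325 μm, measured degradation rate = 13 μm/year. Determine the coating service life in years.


Service life = thickness / degradation rate
Life = 325 / 13 = 25.0 years

25.0 years


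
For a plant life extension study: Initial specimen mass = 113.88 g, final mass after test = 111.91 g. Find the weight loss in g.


Weight loss = initial − final
WL = 113.88 − 111.91 = 1.97 g

1.97 g


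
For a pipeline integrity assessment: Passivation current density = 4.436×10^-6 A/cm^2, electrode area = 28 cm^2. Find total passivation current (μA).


I = i_pass * A, then convert A → μA (×10^6)
I = 4.436×10^-6 * 28 * 10^6 = 124.21 μA

124.21 μA


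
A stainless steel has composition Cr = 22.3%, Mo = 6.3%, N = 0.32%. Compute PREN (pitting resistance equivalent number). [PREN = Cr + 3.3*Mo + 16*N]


Apply the PREN formula: PREN = Cr + 3.3*Mo + 16*N
PREN = 22.3 + 3.3*6.3 + 16*0.32
PREN = 22.3 + 20.79 + 5.12 = 48.21

48.21


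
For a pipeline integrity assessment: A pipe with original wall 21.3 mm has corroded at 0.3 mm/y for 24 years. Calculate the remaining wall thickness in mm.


Remaining wall = original − CR × time
t = 21.3 − 0.3*24 = 21.3 − 7.2 = 14.1 mm

14.1 mm


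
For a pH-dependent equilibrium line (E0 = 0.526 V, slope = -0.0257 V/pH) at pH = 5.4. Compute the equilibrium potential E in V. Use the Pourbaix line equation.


Apply the Pourbaix line equation: E = E0 + slope*pH
E = 0.526 + (-0.0257)*5.4 = 0.526 + (-0.13878) = 0.38722 V
Rounded to 4 decimal places: E = 0.3872 V

0.3872 V


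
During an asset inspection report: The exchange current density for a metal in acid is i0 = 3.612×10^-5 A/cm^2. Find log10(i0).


i0 = 3.612×10^-5 A/cm^2
log10(i0) = -4.442

-4.442


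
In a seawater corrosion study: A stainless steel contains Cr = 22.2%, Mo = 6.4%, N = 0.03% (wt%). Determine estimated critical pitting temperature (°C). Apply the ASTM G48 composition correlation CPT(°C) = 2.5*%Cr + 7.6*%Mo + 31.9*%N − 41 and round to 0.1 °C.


Apply the ASTM G48 empirical CPT estimate: CPT(°C) = 2.5*%Cr + 7.6*%Mo + 31.9*%N − 41
2.5*22.2 = 55.5; 7.6*6.4 = 48.64; 31.9*0.03 = 0.957
CPT = 55.5 + 48.64 + 0.957 − 41 = 64.097 °C
Rounded to 0.1 °C: CPT ≈ 64.1 °C

64.1 °C


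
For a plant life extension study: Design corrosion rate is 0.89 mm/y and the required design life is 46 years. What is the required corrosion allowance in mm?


Corrosion allowance = CR × design life
CA = 0.89 * 46 = 40.94 mm

40.94 mm


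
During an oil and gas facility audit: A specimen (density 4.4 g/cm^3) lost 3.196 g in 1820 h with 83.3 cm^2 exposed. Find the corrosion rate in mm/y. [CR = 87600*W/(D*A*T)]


Apply the mm/y weight-loss relation: CR = 87600 * W / (D * A * T)
Numerator: 87600 * 3.196 = 279969.6
Denominator: 4.4 * 83.3 * 1820 = 667066.4
CR = 279969.6 / 667066.4 = 0.419703 mm/y

0.419703 mm/y


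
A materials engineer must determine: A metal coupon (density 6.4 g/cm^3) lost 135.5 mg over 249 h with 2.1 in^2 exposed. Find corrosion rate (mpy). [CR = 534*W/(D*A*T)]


Apply the mpy weight-loss relation: CR = 534 * W / (D * A * T)
Numerator: 534 * 135.5 = 72357.0
Denominator: 6.4 * 2.1 * 249 = 3346.56
CR = 72357.0 / 3346.56 = 21.6213 mpy

21.6213 mpy


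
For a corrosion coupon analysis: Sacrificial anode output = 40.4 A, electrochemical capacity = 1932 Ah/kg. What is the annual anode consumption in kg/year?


Annual consumption = current * hours per year / capacity
Rate = 40.4 * 8760 / 1932 = 183.2 kg/year

183.2 kg/year


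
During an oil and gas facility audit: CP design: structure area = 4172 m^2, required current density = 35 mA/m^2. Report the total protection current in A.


I = area * current density, then convert mA → A (÷1000)
I = 4172 * 35 / 1000 = 146.02 A

146.02 A


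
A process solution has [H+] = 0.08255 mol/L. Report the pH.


pH = −log10[H+]
pH = −log10(0.08255) = 1.08

1.08


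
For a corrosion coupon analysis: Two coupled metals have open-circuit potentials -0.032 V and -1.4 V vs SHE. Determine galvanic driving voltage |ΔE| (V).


Driving voltage is the absolute potential difference.
|ΔE| = |-0.032 − (-1.4)| = 1.368 V

1.368 V


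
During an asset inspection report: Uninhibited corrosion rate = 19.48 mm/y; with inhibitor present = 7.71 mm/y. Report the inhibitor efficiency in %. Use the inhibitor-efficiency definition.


Apply the inhibitor-efficiency definition: IE = (CR_blank − CR_inh)/CR_blank × 100
IE = (19.48 − 7.71) / 19.48 × 100
IE = 11.77 / 19.48 × 100 = 60.4 %

60.4 %


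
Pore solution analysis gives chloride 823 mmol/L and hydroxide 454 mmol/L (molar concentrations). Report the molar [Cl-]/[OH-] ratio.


Threshold parameter = [Cl-] / [OH-] (molar basis; both in mmol/L, so units cancel)
Ratio = 823 / 454 = 1.81

1.81


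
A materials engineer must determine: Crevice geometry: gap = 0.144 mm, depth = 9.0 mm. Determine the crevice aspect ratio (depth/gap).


Aspect ratio = depth / gap
Ratio = 9.0 / 0.144 = 62.5

62.5


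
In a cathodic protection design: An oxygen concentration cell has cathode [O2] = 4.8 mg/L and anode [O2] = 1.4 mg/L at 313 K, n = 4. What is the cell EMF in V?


Apply the Nernst concentration-cell relation: E = (RT/nF)*ln(C_cathode/C_anode)
RT/nF = 8.314*313/(4*96485) = 0.00674271 V
ln(4.8/1.4) = 1.23214
E = 0.00674271 * 1.23214 = 0.00831 V

0.00831 V


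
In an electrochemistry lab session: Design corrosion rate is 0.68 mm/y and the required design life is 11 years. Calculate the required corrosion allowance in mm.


Corrosion allowance = CR × design life
CA = 0.68 * 11 = 7.48 mm

7.48 mm


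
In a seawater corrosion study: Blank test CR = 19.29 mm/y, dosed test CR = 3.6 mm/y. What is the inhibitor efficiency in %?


Apply the inhibitor-efficiency definition: IE = (CR_blank − CR_inh)/CR_blank × 100
IE = (19.29 − 3.6) / 19.29 × 100
IE = 15.69 / 19.29 × 100 = 81.3 %

81.3 %


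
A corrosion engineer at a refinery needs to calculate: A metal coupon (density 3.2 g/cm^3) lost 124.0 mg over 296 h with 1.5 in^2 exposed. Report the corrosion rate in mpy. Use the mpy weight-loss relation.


Apply the mpy weight-loss relation: CR = 534 * W / (D * A * T)
Numerator: 534 * 124.0 = 66216.0
Denominator: 3.2 * 1.5 * 296 = 1420.8
CR = 66216.0 / 1420.8 = 46.6047 mpy

46.6047 mpy


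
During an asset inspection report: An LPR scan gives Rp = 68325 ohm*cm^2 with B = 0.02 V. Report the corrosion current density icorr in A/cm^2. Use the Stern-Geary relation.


Apply the Stern-Geary relation: icorr = B / Rp
icorr = 0.02 / 68325 = 2.927×10^-7 A/cm^2

2.927×10^-7 A/cm^2


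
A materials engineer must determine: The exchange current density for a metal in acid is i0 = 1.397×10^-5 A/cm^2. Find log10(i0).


i0 = 1.397×10^-5 A/cm^2
log10(i0) = -4.855

-4.855


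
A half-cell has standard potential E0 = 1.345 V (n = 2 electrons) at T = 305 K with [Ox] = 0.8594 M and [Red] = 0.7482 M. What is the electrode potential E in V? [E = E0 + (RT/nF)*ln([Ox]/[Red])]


Apply the Nernst equation: E = E0 + (RT/nF)*ln([Ox]/[Red])
Step 1: RT/nF = 8.314*305/(2*96485) = 0.01314075 V
Step 2: [Ox]/[Red] = 0.8594/0.7482 = 1.148623
Step 3: ln(1.148623) = 0.138564
Step 4: correction = 0.01314075 * 0.138564 = 0.0018 V
E = 1.345 + 0.0018 = 1.3468 V

1.3468 V


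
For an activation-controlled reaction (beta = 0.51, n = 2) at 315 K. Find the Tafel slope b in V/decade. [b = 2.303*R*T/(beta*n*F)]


Apply the Tafel slope relation: b = 2.303*R*T/(beta*n*F)
Numerator: 2.303 * 8.314 * 315 = 6031.35
Denominator: 0.51 * 2 * 96485 = 98414.7
b = 6031.35 / 98414.7 = 0.061 V/decade

0.061 V/decade


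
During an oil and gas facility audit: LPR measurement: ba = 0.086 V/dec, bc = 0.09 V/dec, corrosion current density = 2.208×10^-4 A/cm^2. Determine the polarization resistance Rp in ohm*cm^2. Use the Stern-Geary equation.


Apply the Stern-Geary equation: Rp = ba*bc / (2.303*icorr*(ba+bc))
ba*bc = 0.086*0.09 = 0.00774
ba+bc = 0.176; 2.303*icorr*(ba+bc) = 2.303*2.208×10^-4*0.176 = 8.9496422×10^-5
Rp = 0.00774 / 8.9496422×10^-5 = 86.48 ohm*cm^2

86.48 ohm*cm^2


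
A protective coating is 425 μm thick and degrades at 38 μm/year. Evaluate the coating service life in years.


Service life = thickness / degradation rate
Life = 425 / 38 = 11.2 years

11.2 years


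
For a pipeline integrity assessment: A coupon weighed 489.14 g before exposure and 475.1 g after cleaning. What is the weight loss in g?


Weight loss = initial − final
WL = 489.14 − 475.1 = 14.04 g

14.04 g


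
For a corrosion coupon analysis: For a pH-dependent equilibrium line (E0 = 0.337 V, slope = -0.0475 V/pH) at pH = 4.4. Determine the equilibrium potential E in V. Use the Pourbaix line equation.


Apply the Pourbaix line equation: E = E0 + slope*pH
E = 0.337 + (-0.0475)*4.4 = 0.337 + (-0.209) = 0.128 V
Rounded to 4 decimal places: E = 0.1280 V

0.1280 V


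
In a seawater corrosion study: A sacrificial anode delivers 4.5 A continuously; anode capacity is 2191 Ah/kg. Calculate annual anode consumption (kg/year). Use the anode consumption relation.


Annual consumption = current * hours per year / capacity
Rate = 4.5 * 8760 / 2191 = 18.0 kg/year

18.0 kg/year


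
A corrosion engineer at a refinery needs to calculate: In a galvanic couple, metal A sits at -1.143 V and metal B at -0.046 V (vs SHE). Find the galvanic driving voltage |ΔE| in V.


Driving voltage is the absolute potential difference.
|ΔE| = |-1.143 − (-0.046)| = 1.097 V

1.097 V


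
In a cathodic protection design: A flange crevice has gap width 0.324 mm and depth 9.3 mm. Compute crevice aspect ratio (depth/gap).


Aspect ratio = depth / gap
Ratio = 9.3 / 0.324 = 28.7

28.7


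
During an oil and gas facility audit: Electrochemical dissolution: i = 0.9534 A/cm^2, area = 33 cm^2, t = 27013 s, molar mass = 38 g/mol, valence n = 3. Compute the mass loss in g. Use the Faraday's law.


Apply Faraday's law: m = i*A*t*M / (n*F)
Total charge passed Q = i*A*t = 0.9534*33*27013 = 849888.4086 C
m = Q*M/(n*F) = 849888.4086*38/(3*96485) = 111.574 g

111.574 g


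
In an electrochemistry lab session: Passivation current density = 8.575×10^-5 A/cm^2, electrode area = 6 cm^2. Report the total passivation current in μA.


I = i_pass * A, then convert A → μA (×10^6)
I = 8.575×10^-5 * 6 * 10^6 = 514.5 μA

514.5 μA


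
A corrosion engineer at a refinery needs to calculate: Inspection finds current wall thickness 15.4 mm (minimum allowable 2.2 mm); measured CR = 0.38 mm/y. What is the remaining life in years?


Apply the remaining-life relation: RL = (t_current − t_min) / CR
RL = (15.4 − 2.2) / 0.38 = 13.2 / 0.38 = 34.7 years

34.7 years


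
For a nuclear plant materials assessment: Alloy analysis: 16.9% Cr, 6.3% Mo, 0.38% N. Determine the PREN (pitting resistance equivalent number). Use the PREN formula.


Apply the PREN formula: PREN = Cr + 3.3*Mo + 16*N
PREN = 16.9 + 3.3*6.3 + 16*0.38
PREN = 16.9 + 20.79 + 6.08 = 43.77

43.77


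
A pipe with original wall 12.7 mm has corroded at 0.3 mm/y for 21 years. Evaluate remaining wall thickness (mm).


Remaining wall = original − CR × time
t = 12.7 − 0.3*21 = 12.7 − 6.3 = 6.4 mm

6.4 mm


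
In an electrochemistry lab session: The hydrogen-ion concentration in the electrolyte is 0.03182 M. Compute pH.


pH = −log10[H+]
pH = −log10(0.03182) = 1.5

1.5


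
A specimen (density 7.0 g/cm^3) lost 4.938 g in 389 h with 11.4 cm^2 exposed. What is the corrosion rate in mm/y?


Apply the mm/y weight-loss relation: CR = 87600 * W / (D * A * T)
Numerator: 87600 * 4.938 = 432568.8
Denominator: 7.0 * 11.4 * 389 = 31042.2
CR = 432568.8 / 31042.2 = 13.9349 mm/y

13.9349 mm/y


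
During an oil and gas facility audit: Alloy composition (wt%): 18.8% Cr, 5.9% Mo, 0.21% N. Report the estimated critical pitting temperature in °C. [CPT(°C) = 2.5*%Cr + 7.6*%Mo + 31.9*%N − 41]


Apply the ASTM G48 empirical CPT estimate: CPT(°C) = 2.5*%Cr + 7.6*%Mo + 31.9*%N − 41
2.5*18.8 = 47; 7.6*5.9 = 44.84; 31.9*0.21 = 6.699
CPT = 47 + 44.84 + 6.699 − 41 = 57.539 °C
Rounded to 0.1 °C: CPT ≈ 57.5 °C

57.5 °C


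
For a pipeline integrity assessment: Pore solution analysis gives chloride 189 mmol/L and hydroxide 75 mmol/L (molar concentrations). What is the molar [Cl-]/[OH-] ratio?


Threshold parameter = [Cl-] / [OH-] (molar basis; both in mmol/L, so units cancel)
Ratio = 189 / 75 = 2.52

2.52


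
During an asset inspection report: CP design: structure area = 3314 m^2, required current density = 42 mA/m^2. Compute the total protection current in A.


I = area * current density, then convert mA → A (÷1000)
I = 3314 * 42 / 1000 = 139.19 A

139.19 A


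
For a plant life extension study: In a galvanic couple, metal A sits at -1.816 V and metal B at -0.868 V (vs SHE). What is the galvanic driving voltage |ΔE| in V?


Driving voltage is the absolute potential difference.
|ΔE| = |-1.816 − (-0.868)| = 0.948 V

0.948 V


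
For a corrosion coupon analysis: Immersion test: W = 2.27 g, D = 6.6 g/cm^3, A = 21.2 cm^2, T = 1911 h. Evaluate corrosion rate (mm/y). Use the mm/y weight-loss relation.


Apply the mm/y weight-loss relation: CR = 87600 * W / (D * A * T)
Numerator: 87600 * 2.27 = 198852.0
Denominator: 6.6 * 21.2 * 1911 = 267387.12
CR = 198852.0 / 267387.12 = 0.743686 mm/y

0.743686 mm/y


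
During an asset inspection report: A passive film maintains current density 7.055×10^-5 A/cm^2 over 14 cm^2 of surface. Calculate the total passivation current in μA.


I = i_pass * A, then convert A → μA (×10^6)
I = 7.055×10^-5 * 14 * 10^6 = 987.7 μA

987.7 μA


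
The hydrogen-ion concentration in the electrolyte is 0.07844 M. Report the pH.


pH = −log10[H+]
pH = −log10(0.07844) = 1.11

1.11


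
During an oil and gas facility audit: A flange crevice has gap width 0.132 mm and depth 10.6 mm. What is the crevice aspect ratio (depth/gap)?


Aspect ratio = depth / gap
Ratio = 10.6 / 0.132 = 80.3

80.3


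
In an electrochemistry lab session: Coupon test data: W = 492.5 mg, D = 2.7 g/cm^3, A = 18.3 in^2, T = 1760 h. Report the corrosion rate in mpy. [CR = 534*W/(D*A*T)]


Apply the mpy weight-loss relation: CR = 534 * W / (D * A * T)
Numerator: 534 * 492.5 = 262995.0
Denominator: 2.7 * 18.3 * 1760 = 86961.6
CR = 262995.0 / 86961.6 = 3.02427 mpy

3.02427 mpy


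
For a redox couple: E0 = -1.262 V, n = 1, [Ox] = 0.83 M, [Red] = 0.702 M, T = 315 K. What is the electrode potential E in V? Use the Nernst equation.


Apply the Nernst equation: E = E0 + (RT/nF)*ln([Ox]/[Red])
Step 1: RT/nF = 8.314*315/(1*96485) = 0.02714318 V
Step 2: [Ox]/[Red] = 0.83/0.702 = 1.182336
Step 3: ln(1.182336) = 0.167492
Step 4: correction = 0.02714318 * 0.167492 = 0.0045 V
E = -1.262 + 0.0045 = -1.2575 V

-1.2575 V


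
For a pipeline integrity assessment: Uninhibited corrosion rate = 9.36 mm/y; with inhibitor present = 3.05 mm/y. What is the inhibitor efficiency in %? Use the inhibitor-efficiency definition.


Apply the inhibitor-efficiency definition: IE = (CR_blank − CR_inh)/CR_blank × 100
IE = (9.36 − 3.05) / 9.36 × 100
IE = 6.31 / 9.36 × 100 = 67.4 %

67.4 %


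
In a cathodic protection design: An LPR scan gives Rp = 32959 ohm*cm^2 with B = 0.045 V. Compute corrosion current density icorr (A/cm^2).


Apply the Stern-Geary relation: icorr = B / Rp
icorr = 0.045 / 32959 = 1.365×10^-6 A/cm^2

1.365×10^-6 A/cm^2


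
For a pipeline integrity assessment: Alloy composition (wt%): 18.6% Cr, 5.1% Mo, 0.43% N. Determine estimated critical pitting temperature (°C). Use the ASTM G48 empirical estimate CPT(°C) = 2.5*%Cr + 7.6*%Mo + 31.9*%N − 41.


Apply the ASTM G48 empirical CPT estimate: CPT(°C) = 2.5*%Cr + 7.6*%Mo + 31.9*%N − 41
2.5*18.6 = 46.5; 7.6*5.1 = 38.76; 31.9*0.43 = 13.717
CPT = 46.5 + 38.76 + 13.717 − 41 = 57.977 °C
Rounded to 0.1 °C: CPT ≈ 58.0 °C

58.0 °C


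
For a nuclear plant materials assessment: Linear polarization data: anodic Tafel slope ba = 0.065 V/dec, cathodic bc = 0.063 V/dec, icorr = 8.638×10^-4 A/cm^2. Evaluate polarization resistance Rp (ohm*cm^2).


Apply the Stern-Geary equation: Rp = ba*bc / (2.303*icorr*(ba+bc))
ba*bc = 0.065*0.063 = 0.004095
ba+bc = 0.128; 2.303*icorr*(ba+bc) = 2.303*8.638×10^-4*0.128 = 2.5463442×10^-4
Rp = 0.004095 / 2.5463442×10^-4 = 16.08 ohm*cm^2

16.08 ohm*cm^2


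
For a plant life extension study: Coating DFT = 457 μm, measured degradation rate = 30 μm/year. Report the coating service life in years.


Service life = thickness / degradation rate
Life = 457 / 30 = 15.2 years

15.2 years


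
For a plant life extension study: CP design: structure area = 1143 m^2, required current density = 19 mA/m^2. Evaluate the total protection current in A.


I = area * current density, then convert mA → A (÷1000)
I = 1143 * 19 / 1000 = 21.72 A

21.72 A


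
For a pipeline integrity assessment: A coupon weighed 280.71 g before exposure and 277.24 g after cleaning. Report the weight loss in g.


Weight loss = initial − final
WL = 280.71 − 277.24 = 3.47 g

3.47 g


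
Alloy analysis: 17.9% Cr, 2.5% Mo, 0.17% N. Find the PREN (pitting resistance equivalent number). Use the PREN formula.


Apply the PREN formula: PREN = Cr + 3.3*Mo + 16*N
PREN = 17.9 + 3.3*2.5 + 16*0.17
PREN = 17.9 + 8.25 + 2.72 = 28.87

28.87


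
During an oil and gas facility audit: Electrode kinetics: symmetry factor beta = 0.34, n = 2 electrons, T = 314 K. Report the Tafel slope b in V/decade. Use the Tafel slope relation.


Apply the Tafel slope relation: b = 2.303*R*T/(beta*n*F)
Numerator: 2.303 * 8.314 * 314 = 6012.2
Denominator: 0.34 * 2 * 96485 = 65609.8
b = 6012.2 / 65609.8 = 0.092 V/decade

0.092 V/decade


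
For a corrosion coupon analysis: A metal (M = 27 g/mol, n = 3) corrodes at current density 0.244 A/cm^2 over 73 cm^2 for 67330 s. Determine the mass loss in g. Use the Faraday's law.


Apply Faraday's law: m = i*A*t*M / (n*F)
Total charge passed Q = i*A*t = 0.244*73*67330 = 1199281.96 C
m = Q*M/(n*F) = 1199281.96*27/(3*96485) = 111.868 g

111.868 g


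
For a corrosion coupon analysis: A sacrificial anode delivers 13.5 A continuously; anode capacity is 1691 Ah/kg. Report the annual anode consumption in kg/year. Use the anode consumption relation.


Annual consumption = current * hours per year / capacity
Rate = 13.5 * 8760 / 1691 = 69.9 kg/year

69.9 kg/year


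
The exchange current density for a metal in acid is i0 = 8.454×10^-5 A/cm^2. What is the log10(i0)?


i0 = 8.454×10^-5 A/cm^2
log10(i0) = -4.073

-4.073


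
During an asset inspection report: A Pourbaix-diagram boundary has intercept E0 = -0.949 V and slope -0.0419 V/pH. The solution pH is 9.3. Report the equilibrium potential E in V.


Apply the Pourbaix line equation: E = E0 + slope*pH
E = -0.949 + (-0.0419)*9.3 = -0.949 + (-0.38967) = -1.33867 V
Rounded to 4 decimal places: E = -1.3387 V

-1.3387 V


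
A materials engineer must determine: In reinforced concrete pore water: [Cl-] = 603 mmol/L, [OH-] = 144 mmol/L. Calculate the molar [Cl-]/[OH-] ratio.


Threshold parameter = [Cl-] / [OH-] (molar basis; both in mmol/L, so units cancel)
Ratio = 603 / 144 = 4.19

4.19


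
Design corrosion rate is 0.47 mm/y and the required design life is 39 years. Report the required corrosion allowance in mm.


Corrosion allowance = CR × design life
CA = 0.47 * 39 = 18.33 mm

18.33 mm


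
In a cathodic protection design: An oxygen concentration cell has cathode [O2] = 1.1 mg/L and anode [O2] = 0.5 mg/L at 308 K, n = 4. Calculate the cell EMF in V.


Apply the Nernst concentration-cell relation: E = (RT/nF)*ln(C_cathode/C_anode)
RT/nF = 8.314*308/(4*96485) = 0.006635 V
ln(1.1/0.5) = 0.78846
E = 0.006635 * 0.78846 = 0.00523 V

0.00523 V


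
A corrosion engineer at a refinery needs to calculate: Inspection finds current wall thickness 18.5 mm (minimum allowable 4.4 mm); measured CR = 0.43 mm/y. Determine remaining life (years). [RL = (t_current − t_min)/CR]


Apply the remaining-life relation: RL = (t_current − t_min) / CR
RL = (18.5 − 4.4) / 0.43 = 14.1 / 0.43 = 32.8 years

32.8 years


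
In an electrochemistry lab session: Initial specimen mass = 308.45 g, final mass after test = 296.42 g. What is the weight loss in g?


Weight loss = initial − final
WL = 308.45 − 296.42 = 12.03 g

12.03 g


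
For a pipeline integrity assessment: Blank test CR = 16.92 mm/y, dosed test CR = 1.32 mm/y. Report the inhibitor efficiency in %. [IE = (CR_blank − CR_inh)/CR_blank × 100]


Apply the inhibitor-efficiency definition: IE = (CR_blank − CR_inh)/CR_blank × 100
IE = (16.92 − 1.32) / 16.92 × 100
IE = 15.6 / 16.92 × 100 = 92.2 %

92.2 %


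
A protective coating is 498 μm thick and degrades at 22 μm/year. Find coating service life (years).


Service life = thickness / degradation rate
Life = 498 / 22 = 22.6 years

22.6 years


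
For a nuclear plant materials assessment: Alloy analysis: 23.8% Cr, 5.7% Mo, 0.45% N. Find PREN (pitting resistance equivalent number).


Apply the PREN formula: PREN = Cr + 3.3*Mo + 16*N
PREN = 23.8 + 3.3*5.7 + 16*0.45
PREN = 23.8 + 18.81 + 7.2 = 49.81

49.81


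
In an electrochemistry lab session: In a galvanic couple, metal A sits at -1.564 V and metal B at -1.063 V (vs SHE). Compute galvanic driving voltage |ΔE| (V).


Driving voltage is the absolute potential difference.
|ΔE| = |-1.564 − (-1.063)| = 0.501 V

0.501 V


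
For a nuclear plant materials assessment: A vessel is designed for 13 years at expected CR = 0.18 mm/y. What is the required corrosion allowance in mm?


Corrosion allowance = CR × design life
CA = 0.18 * 13 = 2.34 mm

2.34 mm


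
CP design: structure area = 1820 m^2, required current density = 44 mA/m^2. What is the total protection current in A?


I = area * current density, then convert mA → A (÷1000)
I = 1820 * 44 / 1000 = 80.08 A

80.08 A


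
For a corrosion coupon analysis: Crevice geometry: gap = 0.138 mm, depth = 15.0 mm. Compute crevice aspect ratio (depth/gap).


Aspect ratio = depth / gap
Ratio = 15.0 / 0.138 = 108.7

108.7


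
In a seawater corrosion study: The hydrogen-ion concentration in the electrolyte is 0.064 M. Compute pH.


pH = −log10[H+]
pH = −log10(0.064) = 1.19

1.19


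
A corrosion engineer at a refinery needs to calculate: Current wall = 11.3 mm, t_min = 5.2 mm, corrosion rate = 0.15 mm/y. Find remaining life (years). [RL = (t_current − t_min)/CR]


Apply the remaining-life relation: RL = (t_current − t_min) / CR
RL = (11.3 − 5.2) / 0.15 = 6.1 / 0.15 = 40.7 years

40.7 years


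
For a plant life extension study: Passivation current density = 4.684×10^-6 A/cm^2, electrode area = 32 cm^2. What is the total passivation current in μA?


I = i_pass * A, then convert A → μA (×10^6)
I = 4.684×10^-6 * 32 * 10^6 = 149.89 μA

149.89 μA


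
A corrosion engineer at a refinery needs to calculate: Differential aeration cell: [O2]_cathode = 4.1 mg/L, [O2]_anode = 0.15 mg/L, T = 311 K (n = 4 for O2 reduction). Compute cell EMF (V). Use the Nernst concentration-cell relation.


Apply the Nernst concentration-cell relation: E = (RT/nF)*ln(C_cathode/C_anode)
RT/nF = 8.314*311/(4*96485) = 0.00669963 V
ln(4.1/0.15) = 3.30811
E = 0.00669963 * 3.30811 = 0.02216 V

0.02216 V


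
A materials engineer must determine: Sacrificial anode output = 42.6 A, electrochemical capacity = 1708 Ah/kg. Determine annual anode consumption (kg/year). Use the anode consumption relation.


Annual consumption = current * hours per year / capacity
Rate = 42.6 * 8760 / 1708 = 218.5 kg/year

218.5 kg/year


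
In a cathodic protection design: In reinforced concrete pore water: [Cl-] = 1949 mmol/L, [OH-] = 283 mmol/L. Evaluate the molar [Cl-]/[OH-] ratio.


Threshold parameter = [Cl-] / [OH-] (molar basis; both in mmol/L, so units cancel)
Ratio = 1949 / 283 = 6.89

6.89


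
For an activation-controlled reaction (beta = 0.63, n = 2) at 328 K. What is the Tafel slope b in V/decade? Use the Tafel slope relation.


Apply the Tafel slope relation: b = 2.303*R*T/(beta*n*F)
Numerator: 2.303 * 8.314 * 328 = 6280.26
Denominator: 0.63 * 2 * 96485 = 121571.1
b = 6280.26 / 121571.1 = 0.0517 V/decade

0.0517 V/decade


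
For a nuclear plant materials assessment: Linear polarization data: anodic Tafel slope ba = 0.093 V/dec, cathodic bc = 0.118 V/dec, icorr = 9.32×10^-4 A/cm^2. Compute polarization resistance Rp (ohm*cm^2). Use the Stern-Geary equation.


Apply the Stern-Geary equation: Rp = ba*bc / (2.303*icorr*(ba+bc))
ba*bc = 0.093*0.118 = 0.010974
ba+bc = 0.211; 2.303*icorr*(ba+bc) = 2.303*9.32×10^-4*0.211 = 4.5288956×10^-4
Rp = 0.010974 / 4.5288956×10^-4 = 24.23 ohm*cm^2

24.23 ohm*cm^2


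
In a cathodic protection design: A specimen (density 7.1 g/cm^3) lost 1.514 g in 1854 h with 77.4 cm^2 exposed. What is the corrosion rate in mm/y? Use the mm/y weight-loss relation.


Apply the mm/y weight-loss relation: CR = 87600 * W / (D * A * T)
Numerator: 87600 * 1.514 = 132626.4
Denominator: 7.1 * 77.4 * 1854 = 1018847.16
CR = 132626.4 / 1018847.16 = 0.130173 mm/y

0.130173 mm/y


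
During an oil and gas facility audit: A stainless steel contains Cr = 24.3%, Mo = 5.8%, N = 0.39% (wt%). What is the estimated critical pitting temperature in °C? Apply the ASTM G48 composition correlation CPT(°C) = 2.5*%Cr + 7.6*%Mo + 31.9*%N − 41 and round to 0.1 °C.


Apply the ASTM G48 empirical CPT estimate: CPT(°C) = 2.5*%Cr + 7.6*%Mo + 31.9*%N − 41
2.5*24.3 = 60.75; 7.6*5.8 = 44.08; 31.9*0.39 = 12.441
CPT = 60.75 + 44.08 + 12.441 − 41 = 76.271 °C
Rounded to 0.1 °C: CPT ≈ 76.3 °C

76.3 °C


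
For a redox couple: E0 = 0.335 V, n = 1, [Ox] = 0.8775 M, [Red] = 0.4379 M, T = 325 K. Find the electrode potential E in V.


Apply the Nernst equation: E = E0 + (RT/nF)*ln([Ox]/[Red])
Step 1: RT/nF = 8.314*325/(1*96485) = 0.02800487 V
Step 2: [Ox]/[Red] = 0.8775/0.4379 = 2.003882
Step 3: ln(2.003882) = 0.695086
Step 4: correction = 0.02800487 * 0.695086 = 0.019 V
E = 0.335 + 0.019 = 0.354 V

0.354 V


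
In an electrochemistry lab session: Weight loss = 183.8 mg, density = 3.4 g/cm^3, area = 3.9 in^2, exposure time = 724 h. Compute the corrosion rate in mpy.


Apply the mpy weight-loss relation: CR = 534 * W / (D * A * T)
Numerator: 534 * 183.8 = 98149.2
Denominator: 3.4 * 3.9 * 724 = 9600.24
CR = 98149.2 / 9600.24 = 10.2236 mpy

10.2236 mpy


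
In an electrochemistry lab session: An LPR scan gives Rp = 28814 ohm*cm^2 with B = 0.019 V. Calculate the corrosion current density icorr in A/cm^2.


Apply the Stern-Geary relation: icorr = B / Rp
icorr = 0.019 / 28814 = 6.594×10^-7 A/cm^2

6.594×10^-7 A/cm^2


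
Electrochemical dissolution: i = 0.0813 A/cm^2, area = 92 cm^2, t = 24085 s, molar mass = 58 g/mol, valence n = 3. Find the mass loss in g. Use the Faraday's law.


Apply Faraday's law: m = i*A*t*M / (n*F)
Total charge passed Q = i*A*t = 0.0813*92*24085 = 180146.166 C
m = Q*M/(n*F) = 180146.166*58/(3*96485) = 36.09707 g

36.09707 g


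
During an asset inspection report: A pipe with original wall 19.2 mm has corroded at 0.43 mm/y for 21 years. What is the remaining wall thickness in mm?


Remaining wall = original − CR × time
t = 19.2 − 0.43*21 = 19.2 − 9.03 = 10.17 mm

10.17 mm


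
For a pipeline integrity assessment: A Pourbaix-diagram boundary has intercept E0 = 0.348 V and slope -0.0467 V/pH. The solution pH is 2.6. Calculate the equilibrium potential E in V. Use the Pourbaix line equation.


Apply the Pourbaix line equation: E = E0 + slope*pH
E = 0.348 + (-0.0467)*2.6 = 0.348 + (-0.12142) = 0.22658 V
Rounded to 4 decimal places: E = 0.2266 V

0.2266 V


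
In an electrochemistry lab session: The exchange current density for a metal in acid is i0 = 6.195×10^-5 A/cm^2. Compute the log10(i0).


i0 = 6.195×10^-5 A/cm^2
log10(i0) = -4.208

-4.208


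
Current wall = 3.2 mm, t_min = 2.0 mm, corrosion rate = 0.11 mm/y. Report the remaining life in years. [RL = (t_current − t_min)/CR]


Apply the remaining-life relation: RL = (t_current − t_min) / CR
RL = (3.2 − 2.0) / 0.11 = 1.2 / 0.11 = 10.9 years

10.9 years


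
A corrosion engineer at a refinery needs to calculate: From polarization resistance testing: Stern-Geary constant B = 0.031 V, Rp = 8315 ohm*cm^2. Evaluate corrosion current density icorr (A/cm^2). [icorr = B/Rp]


Apply the Stern-Geary relation: icorr = B / Rp
icorr = 0.031 / 8315 = 3.728×10^-6 A/cm^2

3.728×10^-6 A/cm^2


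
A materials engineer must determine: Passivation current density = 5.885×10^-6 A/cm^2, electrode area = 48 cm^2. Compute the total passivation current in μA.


I = i_pass * A, then convert A → μA (×10^6)
I = 5.885×10^-6 * 48 * 10^6 = 282.48 μA

282.48 μA


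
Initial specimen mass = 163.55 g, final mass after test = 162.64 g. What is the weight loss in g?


Weight loss = initial − final
WL = 163.55 − 162.64 = 0.91 g

0.91 g


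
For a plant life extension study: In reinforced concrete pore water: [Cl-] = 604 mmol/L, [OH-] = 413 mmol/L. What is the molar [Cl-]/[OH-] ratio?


Threshold parameter = [Cl-] / [OH-] (molar basis; both in mmol/L, so units cancel)
Ratio = 604 / 413 = 1.46

1.46


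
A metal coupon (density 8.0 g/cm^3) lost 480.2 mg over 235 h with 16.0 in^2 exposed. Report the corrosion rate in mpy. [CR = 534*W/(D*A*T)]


Apply the mpy weight-loss relation: CR = 534 * W / (D * A * T)
Numerator: 534 * 480.2 = 256426.8
Denominator: 8.0 * 16.0 * 235 = 30080.0
CR = 256426.8 / 30080.0 = 8.525 mpy

8.525 mpy


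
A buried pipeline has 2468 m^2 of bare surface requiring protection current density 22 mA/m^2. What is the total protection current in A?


I = area * current density, then convert mA → A (÷1000)
I = 2468 * 22 / 1000 = 54.3 A

54.3 A


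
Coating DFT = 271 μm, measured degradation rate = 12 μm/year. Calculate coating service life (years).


Service life = thickness / degradation rate
Life = 271 / 12 = 22.6 years

22.6 years


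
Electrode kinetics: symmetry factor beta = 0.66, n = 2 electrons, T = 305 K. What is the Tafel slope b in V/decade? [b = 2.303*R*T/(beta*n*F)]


Apply the Tafel slope relation: b = 2.303*R*T/(beta*n*F)
Numerator: 2.303 * 8.314 * 305 = 5839.88
Denominator: 0.66 * 2 * 96485 = 127360.2
b = 5839.88 / 127360.2 = 0.046 V/decade

0.046 V/decade


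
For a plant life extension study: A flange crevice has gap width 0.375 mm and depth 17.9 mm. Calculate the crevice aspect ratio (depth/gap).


Aspect ratio = depth / gap
Ratio = 17.9 / 0.375 = 47.7

47.7


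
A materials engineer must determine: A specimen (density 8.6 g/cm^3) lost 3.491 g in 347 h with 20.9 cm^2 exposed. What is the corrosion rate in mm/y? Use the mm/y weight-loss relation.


Apply the mm/y weight-loss relation: CR = 87600 * W / (D * A * T)
Numerator: 87600 * 3.491 = 305811.6
Denominator: 8.6 * 20.9 * 347 = 62369.78
CR = 305811.6 / 62369.78 = 4.9032 mm/y

4.9032 mm/y


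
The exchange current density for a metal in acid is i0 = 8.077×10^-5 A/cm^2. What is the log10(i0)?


i0 = 8.077×10^-5 A/cm^2
log10(i0) = -4.093

-4.093


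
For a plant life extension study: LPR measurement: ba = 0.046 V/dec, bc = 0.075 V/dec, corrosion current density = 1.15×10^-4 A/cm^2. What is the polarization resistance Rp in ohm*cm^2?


Apply the Stern-Geary equation: Rp = ba*bc / (2.303*icorr*(ba+bc))
ba*bc = 0.046*0.075 = 0.00345
ba+bc = 0.121; 2.303*icorr*(ba+bc) = 2.303*1.15×10^-4*0.121 = 3.2046245×10^-5
Rp = 0.00345 / 3.2046245×10^-5 = 107.7 ohm*cm^2

107.7 ohm*cm^2


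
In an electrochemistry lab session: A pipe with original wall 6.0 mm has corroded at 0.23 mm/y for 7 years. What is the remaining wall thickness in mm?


Remaining wall = original − CR × time
t = 6.0 − 0.23*7 = 6.0 − 1.61 = 4.39 mm

4.39 mm


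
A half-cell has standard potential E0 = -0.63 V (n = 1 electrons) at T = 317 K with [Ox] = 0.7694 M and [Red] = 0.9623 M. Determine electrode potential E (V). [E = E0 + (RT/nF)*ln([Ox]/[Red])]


Apply the Nernst equation: E = E0 + (RT/nF)*ln([Ox]/[Red])
Step 1: RT/nF = 8.314*317/(1*96485) = 0.02731552 V
Step 2: [Ox]/[Red] = 0.7694/0.9623 = 0.799543
Step 3: ln(0.799543) = -0.223715
Step 4: correction = 0.02731552 * -0.223715 = -0.0061 V
E = -0.63 + -0.0061 = -0.6361 V

-0.6361 V


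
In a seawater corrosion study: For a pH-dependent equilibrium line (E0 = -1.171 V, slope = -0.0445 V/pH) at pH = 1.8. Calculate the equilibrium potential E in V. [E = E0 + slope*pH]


Apply the Pourbaix line equation: E = E0 + slope*pH
E = -1.171 + (-0.0445)*1.8 = -1.171 + (-0.0801) = -1.2511 V
Rounded to 4 decimal places: E = -1.2511 V

-1.2511 V
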